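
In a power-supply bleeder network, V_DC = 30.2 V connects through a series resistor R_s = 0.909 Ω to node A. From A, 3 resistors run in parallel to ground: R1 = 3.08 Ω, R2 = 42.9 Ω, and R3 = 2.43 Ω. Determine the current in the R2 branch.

Equivalent of the parallel group: R_p = 1.317 Ω.
V_A by voltage divider: V_A = 30.2 × 1.317/(0.909 + 1.317) = 17.87 V.
I(R2) = V_A / R2 = 17.87/42.9 = 0.4164 A.

I ≈ 0.416 A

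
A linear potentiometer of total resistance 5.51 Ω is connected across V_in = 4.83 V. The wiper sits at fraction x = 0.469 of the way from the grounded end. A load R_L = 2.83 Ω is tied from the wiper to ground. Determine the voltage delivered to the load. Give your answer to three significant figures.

Lower segment x·R_p = 2.584 Ω; upper segment (1−x)·R_p = 2.926 Ω.
Lower segment in parallel with the load: 2.584 ‖ 2.83 = 1.351 Ω.
V_out = 4.83 × 1.351/(2.926 + 1.351) = 1.526 V.

V_out ≈ 1.53 V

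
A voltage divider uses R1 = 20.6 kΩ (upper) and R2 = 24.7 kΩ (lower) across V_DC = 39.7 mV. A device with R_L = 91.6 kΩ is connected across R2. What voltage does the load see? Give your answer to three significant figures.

First combine the lower leg with the load: R2 ‖ R_L = 19.45 kΩ.
Voltage divider with the loaded lower leg: V_out = 39.7 × 19.45/(20.6 + 19.45) = 39.7 × 0.4857 = 19.28 mV.

V_out ≈ 19.3 mV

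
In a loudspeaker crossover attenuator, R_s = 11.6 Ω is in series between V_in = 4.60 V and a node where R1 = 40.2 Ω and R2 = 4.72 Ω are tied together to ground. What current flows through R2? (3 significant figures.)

Combine the parallel branches: R_p = (1/40.2 + 1/4.72)⁻¹ = 4.224 Ω.
V_A by voltage divider: V_A = 4.60 × 4.224/(11.6 + 4.224) = 1.228 V.
I(R2) = V_A / R2 = 1.228/4.72 = 0.2602 A.
(Equivalently: I_total = 0.2907 A, then current-divider fraction G_k/ΣG = 0.8949.)

I ≈ 0.260 A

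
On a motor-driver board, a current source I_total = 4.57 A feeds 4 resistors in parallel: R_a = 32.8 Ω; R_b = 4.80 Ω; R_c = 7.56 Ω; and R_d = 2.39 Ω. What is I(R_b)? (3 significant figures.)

I ≈ 1.21 A

ΣG = 1/32.8 + 1/4.80 + 1/7.56 + 1/2.39 = 0.7895.
R_b takes the fraction G_k/ΣG = 0.2083/0.7895 = 0.2639, so I = 4.57 × 0.2639 = 1.206 A.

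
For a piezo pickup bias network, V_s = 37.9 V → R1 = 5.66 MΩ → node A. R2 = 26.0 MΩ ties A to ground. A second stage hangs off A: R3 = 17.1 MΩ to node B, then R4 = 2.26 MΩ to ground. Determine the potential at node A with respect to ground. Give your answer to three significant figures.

V_A ≈ 25.1 V

The second stage (R3 + R4 = 19.36 MΩ) loads node A in parallel with R2.
Effective lower resistance at A: R2 ‖ 19.36 = 11.10 MΩ.
So V_A = 37.9 × 0.6622 = 25.10 V.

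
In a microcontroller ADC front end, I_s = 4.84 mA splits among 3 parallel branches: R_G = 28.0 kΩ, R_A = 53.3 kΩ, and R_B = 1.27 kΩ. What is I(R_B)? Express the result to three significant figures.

I ≈ 4.53 mA

ΣG = 1/28.0 + 1/53.3 + 1/1.27 = 0.8419.
Current divider: I(R_B) = I_s · G_k/ΣG = 4.84 × (0.7874/0.8419) = 4.84 × 0.9353 = 4.527 mA.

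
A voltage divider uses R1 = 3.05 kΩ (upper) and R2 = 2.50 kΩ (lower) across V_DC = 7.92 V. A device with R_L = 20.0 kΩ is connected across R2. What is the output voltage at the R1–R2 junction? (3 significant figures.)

V_out ≈ 3.34 V

R2 ‖ R_L = (2.50 × 20.0)/(2.50 + 20.0) = 2.222 kΩ.
Then V_out = V_DC · R2'/(R1 + R2') = 7.92 × 2.222/5.272 = 3.338 V.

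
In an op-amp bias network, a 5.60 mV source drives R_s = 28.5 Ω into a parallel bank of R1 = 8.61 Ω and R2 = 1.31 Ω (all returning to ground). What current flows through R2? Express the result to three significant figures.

I ≈ 0.164 mA

Combine the parallel branches: R_p = (1/8.61 + 1/1.31)⁻¹ = 1.137 Ω.
V_A = 5.60 × 1.137/29.64 = 0.2148 mV.
I(R2) = V_A / R2 = 0.2148/1.31 = 0.1640 mA.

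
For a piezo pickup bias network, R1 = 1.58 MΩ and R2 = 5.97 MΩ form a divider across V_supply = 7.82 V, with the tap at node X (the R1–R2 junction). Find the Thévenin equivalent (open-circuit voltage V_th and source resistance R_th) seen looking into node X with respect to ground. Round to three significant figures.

V_th is the unloaded tap voltage: V_supply · R2/(R1+R2) = 7.82 × 0.7907 = 6.183 V.
Zeroing V_supply shorts the top of R1 to ground, so R_th = R1 ‖ R2 = 1.249 MΩ.

V_th ≈ 6.18 V, R_th ≈ 1.25 MΩ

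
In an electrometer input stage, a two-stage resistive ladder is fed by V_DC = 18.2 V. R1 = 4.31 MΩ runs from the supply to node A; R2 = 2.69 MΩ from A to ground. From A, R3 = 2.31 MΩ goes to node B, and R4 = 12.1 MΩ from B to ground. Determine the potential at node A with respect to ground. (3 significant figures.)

The second stage (R3 + R4 = 14.41 MΩ) loads node A in parallel with R2.
R2 ‖ (R3+R4) = 2.267 MΩ.
So V_A = 18.2 × 0.3447 = 6.273 V.

V_A ≈ 6.27 V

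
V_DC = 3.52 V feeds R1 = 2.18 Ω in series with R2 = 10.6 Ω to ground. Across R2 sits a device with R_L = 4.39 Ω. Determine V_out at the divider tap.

V_out ≈ 2.07 V

The load sits in parallel with R2, giving an effective lower resistance R2' = R2·R_L/(R2+R_L) = 3.104 Ω.
Then V_out = V_DC · R2'/(R1 + R2') = 3.52 × 3.104/5.284 = 2.068 V.
(Unloaded it would be 2.92 V; the load pulls it down.)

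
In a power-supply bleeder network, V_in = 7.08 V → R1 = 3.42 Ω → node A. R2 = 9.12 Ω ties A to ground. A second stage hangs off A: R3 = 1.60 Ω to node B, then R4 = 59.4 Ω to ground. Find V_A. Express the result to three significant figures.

Node A sees R2 in parallel with the series input of stage 2, R3 + R4 = 61.00 Ω.
R2 ‖ (R3+R4) = 7.934 Ω.
First divider: V_A = V_in · 7.934/(3.42 + 7.934) = 4.947 V.

V_A ≈ 4.95 V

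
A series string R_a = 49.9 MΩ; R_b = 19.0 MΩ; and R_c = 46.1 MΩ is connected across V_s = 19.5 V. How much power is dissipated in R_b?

ΣR = 115.0 MΩ → I = 19.5/115.0 = 0.1696 µA.
P = I²R = 0.02875 × 19.0 = 0.5463 µW.

P ≈ 0.546 µW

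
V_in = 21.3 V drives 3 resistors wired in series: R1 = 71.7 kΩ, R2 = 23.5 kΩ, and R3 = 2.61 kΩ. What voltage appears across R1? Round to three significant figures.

ΣR = 71.7 + 23.5 + 2.61 = 97.81 kΩ.
By the voltage-divider rule, V = 21.3 × 71.70/97.81 = 15.61 V.

V ≈ 15.6 V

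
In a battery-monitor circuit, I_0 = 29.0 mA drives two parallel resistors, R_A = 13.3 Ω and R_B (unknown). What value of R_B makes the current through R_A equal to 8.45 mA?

In a two-way split, I_A/I_0 = R_B/(R_A + R_B).
8.45/29.0 = R_B/(R_A + R_B) → R_B = R_A · (0.2914)/(1 − 0.2914) = 13.3 × 0.4112 = 5.469 Ω.

R_B ≈ 5.47 Ω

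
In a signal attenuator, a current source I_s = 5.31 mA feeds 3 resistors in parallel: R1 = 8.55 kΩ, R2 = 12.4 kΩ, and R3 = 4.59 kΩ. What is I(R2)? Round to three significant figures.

Total conductance ΣG = 1/8.55 + 1/12.4 + 1/4.59 = 0.4155 (units of 1/kΩ).
Current divider: I(R2) = I_s · G_k/ΣG = 5.31 × (0.08065/0.4155) = 5.31 × 0.1941 = 1.031 mA.

I ≈ 1.03 mA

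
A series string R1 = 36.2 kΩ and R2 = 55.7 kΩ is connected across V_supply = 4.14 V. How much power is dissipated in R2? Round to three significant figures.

P ≈ 0.113 mW

The common current is I = 4.14/91.90 = 0.04505 mA.
P(R2) = I²·R2 = (0.04505)² × 55.7 = 0.1130 mW.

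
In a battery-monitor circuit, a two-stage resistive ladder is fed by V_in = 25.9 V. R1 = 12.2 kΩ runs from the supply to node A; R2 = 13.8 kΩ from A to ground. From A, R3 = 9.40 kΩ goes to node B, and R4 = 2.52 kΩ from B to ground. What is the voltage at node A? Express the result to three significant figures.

Node A sees R2 in parallel with the series input of stage 2, R3 + R4 = 11.92 kΩ.
R2 ‖ (R3+R4) = 6.396 kΩ.
First divider: V_A = V_in · 6.396/(12.2 + 6.396) = 8.908 V.

V_A ≈ 8.91 V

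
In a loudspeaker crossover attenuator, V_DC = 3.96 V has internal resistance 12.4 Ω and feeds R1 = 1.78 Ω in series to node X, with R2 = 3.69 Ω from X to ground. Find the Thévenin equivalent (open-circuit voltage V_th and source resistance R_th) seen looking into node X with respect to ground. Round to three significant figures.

R1' = 12.4 + 1.78 = 14.18 Ω (source resistance + R1).
Open-circuit (no load on X): V_th = V_DC · R2/(R1' + R2) = 3.96 × 3.69/(14.18 + 3.69) = 0.8177 V.
With V_DC suppressed (replaced by a short), R_th = R1' ‖ R2 = (14.18 × 3.69)/(14.18 + 3.69) = 2.928 Ω.

V_th ≈ 0.818 V, R_th ≈ 2.93 Ω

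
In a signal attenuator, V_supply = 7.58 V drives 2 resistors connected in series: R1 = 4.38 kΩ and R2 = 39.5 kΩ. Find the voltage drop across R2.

V ≈ 6.82 V

Series total: ΣR = 4.38 + 39.5 = 43.88 kΩ.
By the voltage-divider rule, V = 7.58 × 39.50/43.88 = 6.823 V.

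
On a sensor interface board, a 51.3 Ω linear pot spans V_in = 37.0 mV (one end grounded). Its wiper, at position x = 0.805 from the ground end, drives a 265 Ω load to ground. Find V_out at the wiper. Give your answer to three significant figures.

V_out ≈ 28.9 mV

Lower segment x·R_p = 41.30 Ω; upper segment (1−x)·R_p = 10.00 Ω.
(x·R_p) ‖ R_L = 35.73 Ω.
Loaded-divider output: V_out = 37.0 × 0.7813 = 28.91 mV.
(Unloaded: V_out = x·V_in = 29.8 mV.)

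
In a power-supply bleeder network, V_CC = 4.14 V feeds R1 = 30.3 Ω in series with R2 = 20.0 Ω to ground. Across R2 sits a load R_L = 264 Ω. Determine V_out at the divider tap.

V_out ≈ 1.57 V

The load sits in parallel with R2, giving an effective lower resistance R2' = R2·R_L/(R2+R_L) = 18.59 Ω.
Now apply the divider: V_out = 4.14 × 0.3803 = 1.574 V.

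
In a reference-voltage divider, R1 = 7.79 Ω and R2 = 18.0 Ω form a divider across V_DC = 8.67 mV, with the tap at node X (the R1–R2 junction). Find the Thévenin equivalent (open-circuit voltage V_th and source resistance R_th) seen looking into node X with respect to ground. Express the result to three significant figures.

With X open, the divider is unloaded: V_th = 8.67 × 18.0/25.79 = 6.051 mV.
Looking into X with the source shorted: R_th = R1·R2/(R1+R2) = 7.790 × 18.0/25.79 = 5.437 Ω.

V_th ≈ 6.05 mV, R_th ≈ 5.44 Ω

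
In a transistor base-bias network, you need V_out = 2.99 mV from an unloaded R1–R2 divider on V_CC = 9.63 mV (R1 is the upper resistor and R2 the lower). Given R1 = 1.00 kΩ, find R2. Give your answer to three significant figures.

V_out/V_CC = R2/(R1+R2) = 0.3105.
R2 = R1 · 0.3105/(1 − 0.3105) = 0.4503 kΩ.

R2 ≈ 0.450 kΩ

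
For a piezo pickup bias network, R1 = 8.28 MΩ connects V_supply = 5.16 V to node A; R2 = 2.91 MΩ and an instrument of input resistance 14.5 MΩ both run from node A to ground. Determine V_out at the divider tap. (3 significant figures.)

First combine the lower leg with the load: R2 ‖ R_L = 2.424 MΩ.
Then V_out = V_supply · R2'/(R1 + R2') = 5.16 × 2.424/10.70 = 1.168 V.

V_out ≈ 1.17 V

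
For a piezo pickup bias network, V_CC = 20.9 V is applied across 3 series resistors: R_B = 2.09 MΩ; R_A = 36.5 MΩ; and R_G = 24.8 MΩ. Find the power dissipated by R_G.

ΣR = 63.39 MΩ → I = 20.9/63.39 = 0.3297 µA.
P = I²R = 0.1087 × 24.8 = 2.696 µW.

P ≈ 2.70 µW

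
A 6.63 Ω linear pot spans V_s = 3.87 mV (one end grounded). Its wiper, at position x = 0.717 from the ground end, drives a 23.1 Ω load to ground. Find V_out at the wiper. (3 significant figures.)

V_out ≈ 2.62 mV

Lower segment x·R_p = 4.754 Ω; upper segment (1−x)·R_p = 1.876 Ω.
R_L loads the lower segment: effective lower R = 3.942 Ω.
V_out = 3.87 × 3.942/(1.876 + 3.942) = 2.622 mV.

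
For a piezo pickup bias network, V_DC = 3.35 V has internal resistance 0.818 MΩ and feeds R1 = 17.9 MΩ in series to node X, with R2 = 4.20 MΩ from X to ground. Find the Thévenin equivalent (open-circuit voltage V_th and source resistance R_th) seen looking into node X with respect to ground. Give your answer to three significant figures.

R1' = 0.818 + 17.9 = 18.72 MΩ (source resistance + R1).
V_th is the unloaded tap voltage: V_DC · R2/(R1'+R2) = 3.35 × 0.1833 = 0.6139 V.
Zeroing V_DC shorts the top of R1' to ground, so R_th = R1' ‖ R2 = 3.430 MΩ.

V_th ≈ 0.614 V, R_th ≈ 3.43 MΩ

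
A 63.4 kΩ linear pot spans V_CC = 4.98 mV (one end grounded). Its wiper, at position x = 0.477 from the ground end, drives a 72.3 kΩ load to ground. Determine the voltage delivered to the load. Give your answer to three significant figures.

The pot divides into 33.16 kΩ above the wiper and 30.24 kΩ below.
R_L loads the lower segment: effective lower R = 21.32 kΩ.
V_out = 4.98 × 21.32/(33.16 + 21.32) = 1.949 mV.

V_out ≈ 1.95 mV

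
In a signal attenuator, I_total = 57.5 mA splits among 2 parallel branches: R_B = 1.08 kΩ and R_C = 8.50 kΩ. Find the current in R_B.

For two parallel branches, I_k = I_total · (other R)/(sum of R).
I(R_B) = 57.5 × 8.50/(1.08 + 8.50) = 57.5 × 0.8873 = 51.02 mA.

I ≈ 51.0 mA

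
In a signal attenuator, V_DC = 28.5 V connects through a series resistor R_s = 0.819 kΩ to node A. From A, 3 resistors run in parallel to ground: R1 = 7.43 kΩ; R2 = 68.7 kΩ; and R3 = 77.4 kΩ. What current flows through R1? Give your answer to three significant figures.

Combine the parallel branches: R_p = (1/7.43 + 1/68.7 + 1/77.4)⁻¹ = 6.170 kΩ.
V_A = 28.5 × 6.170/6.989 = 25.16 V.
I(R1) = V_A / R1 = 25.16/7.43 = 3.386 mA.
(Check via current divider: I_total = 4.078 mA; share G_k/ΣG = 0.8305 → same result.)

I ≈ 3.39 mA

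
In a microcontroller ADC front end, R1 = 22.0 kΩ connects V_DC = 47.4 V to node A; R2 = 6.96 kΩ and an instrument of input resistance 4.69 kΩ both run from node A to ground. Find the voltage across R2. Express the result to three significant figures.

R2 ‖ R_L = (6.96 × 4.69)/(6.96 + 4.69) = 2.802 kΩ.
Voltage divider with the loaded lower leg: V_out = 47.4 × 2.802/(22.0 + 2.802) = 47.4 × 0.1130 = 5.355 V.
(Unloaded it would be 11.4 V; the load pulls it down.)

V_out ≈ 5.35 V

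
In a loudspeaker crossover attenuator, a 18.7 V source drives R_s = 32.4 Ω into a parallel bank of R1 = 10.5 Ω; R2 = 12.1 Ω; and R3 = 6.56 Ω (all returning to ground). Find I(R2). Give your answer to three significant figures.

I ≈ 0.132 A

Combine the parallel branches: R_p = (1/10.5 + 1/12.1 + 1/6.56)⁻¹ = 3.027 Ω.
Node voltage V_A = V_in · R_p/(R_s + R_p) = 18.7 × 0.08545 = 1.598 V.
I(R2) = V_A / R2 = 1.598/12.1 = 0.1321 A.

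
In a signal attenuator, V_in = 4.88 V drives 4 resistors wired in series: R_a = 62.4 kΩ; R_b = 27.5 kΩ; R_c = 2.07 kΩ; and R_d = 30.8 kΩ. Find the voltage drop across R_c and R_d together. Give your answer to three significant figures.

Total series resistance ΣR = 62.4 + 27.5 + 2.07 + 30.8 = 122.8 kΩ.
R_{R_c..R_d} = 2.07 + 30.8 = 32.87 kΩ.
V = V_in · R/ΣR = 4.88 × 0.2677 = 1.307 V.

V ≈ 1.31 V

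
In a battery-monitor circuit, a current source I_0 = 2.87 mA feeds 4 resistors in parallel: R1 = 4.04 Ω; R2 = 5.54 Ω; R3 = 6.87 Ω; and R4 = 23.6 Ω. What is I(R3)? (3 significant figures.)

ΣG = 1/4.04 + 1/5.54 + 1/6.87 + 1/23.6 = 0.6160.
By the current-divider rule, I = I_0 · G_k/ΣG = 2.87 × 0.2363 = 0.6782 mA.

I ≈ 0.678 mA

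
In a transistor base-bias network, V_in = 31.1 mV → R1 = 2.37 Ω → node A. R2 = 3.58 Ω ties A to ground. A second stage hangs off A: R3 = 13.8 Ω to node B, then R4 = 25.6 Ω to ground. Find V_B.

V_B ≈ 11.7 mV

The second stage (R3 + R4 = 39.40 Ω) loads node A in parallel with R2.
R2 ‖ (R3+R4) = 3.282 Ω.
First divider: V_A = V_in · 3.282/(2.37 + 3.282) = 18.06 mV.
Then the unloaded second divider: V_B = V_A × R4/(R3+R4) = 18.06 × 0.6497 = 11.73 mV.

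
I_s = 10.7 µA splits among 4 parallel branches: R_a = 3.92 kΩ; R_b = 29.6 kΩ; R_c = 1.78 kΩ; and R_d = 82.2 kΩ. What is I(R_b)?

I ≈ 0.419 µA

Total conductance ΣG = 1/3.92 + 1/29.6 + 1/1.78 + 1/82.2 = 0.8628 (units of 1/kΩ).
Current divider: I(R_b) = I_s · G_k/ΣG = 10.7 × (0.03378/0.8628) = 10.7 × 0.03915 = 0.4189 µA.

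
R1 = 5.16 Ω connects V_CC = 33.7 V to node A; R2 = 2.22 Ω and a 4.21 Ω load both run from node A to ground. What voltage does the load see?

First combine the lower leg with the load: R2 ‖ R_L = 1.454 Ω.
Voltage divider with the loaded lower leg: V_out = 33.7 × 1.454/(5.16 + 1.454) = 33.7 × 0.2198 = 7.407 V.

V_out ≈ 7.41 V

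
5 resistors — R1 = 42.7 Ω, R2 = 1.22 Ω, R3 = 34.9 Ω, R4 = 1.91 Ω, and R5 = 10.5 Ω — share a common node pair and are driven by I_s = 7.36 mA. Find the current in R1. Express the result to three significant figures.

ΣG = 1/42.7 + 1/1.22 + 1/34.9 + 1/1.91 + 1/10.5 = 1.491.
By the current-divider rule, I = I_s · G_k/ΣG = 7.36 × 0.01571 = 0.1156 mA.

I ≈ 0.116 mA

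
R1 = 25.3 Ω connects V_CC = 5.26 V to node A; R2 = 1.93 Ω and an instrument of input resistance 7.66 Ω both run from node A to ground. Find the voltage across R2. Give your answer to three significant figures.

V_out ≈ 0.302 V

R2 ‖ R_L = (1.93 × 7.66)/(1.93 + 7.66) = 1.542 Ω.
Voltage divider with the loaded lower leg: V_out = 5.26 × 1.542/(25.3 + 1.542) = 5.26 × 0.05743 = 0.3021 V.
(Unloaded it would be 0.373 V; the load pulls it down.)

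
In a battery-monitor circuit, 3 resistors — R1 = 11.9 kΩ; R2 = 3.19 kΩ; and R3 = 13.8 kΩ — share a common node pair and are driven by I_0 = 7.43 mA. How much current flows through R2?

ΣG = 1/11.9 + 1/3.19 + 1/13.8 = 0.4700.
R2 takes the fraction G_k/ΣG = 0.3135/0.4700 = 0.6670, so I = 7.43 × 0.6670 = 4.956 mA.

I ≈ 4.96 mA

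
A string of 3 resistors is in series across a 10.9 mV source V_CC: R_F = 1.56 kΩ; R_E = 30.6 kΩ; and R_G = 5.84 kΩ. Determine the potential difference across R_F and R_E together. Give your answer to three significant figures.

V ≈ 9.22 mV

Total series resistance ΣR = 1.56 + 30.6 + 5.84 = 38.00 kΩ.
R_{R_F..R_E} = 1.56 + 30.6 = 32.16 kΩ.
V = V_CC · R/ΣR = 10.9 × 0.8463 = 9.225 mV.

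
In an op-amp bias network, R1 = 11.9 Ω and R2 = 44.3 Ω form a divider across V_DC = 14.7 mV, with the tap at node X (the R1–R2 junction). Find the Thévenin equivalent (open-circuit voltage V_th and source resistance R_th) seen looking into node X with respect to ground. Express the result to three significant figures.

With X open, the divider is unloaded: V_th = 14.7 × 44.3/56.20 = 11.59 mV.
Zeroing V_DC shorts the top of R1 to ground, so R_th = R1 ‖ R2 = 9.380 Ω.

V_th ≈ 11.6 mV, R_th ≈ 9.38 Ω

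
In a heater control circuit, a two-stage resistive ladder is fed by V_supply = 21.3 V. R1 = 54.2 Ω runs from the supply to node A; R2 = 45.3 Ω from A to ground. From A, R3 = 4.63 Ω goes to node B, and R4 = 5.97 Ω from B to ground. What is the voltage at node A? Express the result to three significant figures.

V_A ≈ 2.91 V

Node A sees R2 in parallel with the series input of stage 2, R3 + R4 = 10.60 Ω.
R2 ‖ (R3+R4) = 8.590 Ω.
So V_A = 21.3 × 0.1368 = 2.914 V.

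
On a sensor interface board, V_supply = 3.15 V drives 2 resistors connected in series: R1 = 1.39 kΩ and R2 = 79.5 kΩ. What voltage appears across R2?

V ≈ 3.10 V

Series total: ΣR = 1.39 + 79.5 = 80.89 kΩ.
V = V_supply · R/ΣR = 3.15 × 0.9828 = 3.096 V.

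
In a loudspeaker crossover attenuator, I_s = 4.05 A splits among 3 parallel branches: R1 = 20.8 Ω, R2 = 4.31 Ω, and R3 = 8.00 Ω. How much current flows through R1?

Conductances: ΣG = 1/20.8 + 1/4.31 + 1/8.00 = 0.4051 (1/Ω).
Current divider: I(R1) = I_s · G_k/ΣG = 4.05 × (0.04808/0.4051) = 4.05 × 0.1187 = 0.4807 A.

I ≈ 0.481 A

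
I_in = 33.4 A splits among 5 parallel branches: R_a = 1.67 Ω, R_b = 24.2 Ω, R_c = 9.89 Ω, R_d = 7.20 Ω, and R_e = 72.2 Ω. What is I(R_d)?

I ≈ 5.19 A

Conductances: ΣG = 1/1.67 + 1/24.2 + 1/9.89 + 1/7.20 + 1/72.2 = 0.8940 (1/Ω).
R_d takes the fraction G_k/ΣG = 0.1389/0.8940 = 0.1554, so I = 33.4 × 0.1554 = 5.189 A.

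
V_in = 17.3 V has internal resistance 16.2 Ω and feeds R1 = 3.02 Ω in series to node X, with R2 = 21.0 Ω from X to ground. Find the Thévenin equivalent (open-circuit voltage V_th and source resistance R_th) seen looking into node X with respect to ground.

V_th ≈ 9.03 V, R_th ≈ 10.0 Ω

R1' = 16.2 + 3.02 = 19.22 Ω (source resistance + R1).
With X open, the divider is unloaded: V_th = 17.3 × 21.0/40.22 = 9.033 V.
Looking into X with the source shorted: R_th = R1'·R2/(R1'+R2) = 19.22 × 21.0/40.22 = 10.04 Ω.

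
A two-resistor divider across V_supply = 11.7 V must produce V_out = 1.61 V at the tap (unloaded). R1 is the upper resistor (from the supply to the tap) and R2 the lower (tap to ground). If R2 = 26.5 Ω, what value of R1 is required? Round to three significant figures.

R1 ≈ 166 Ω

The divider ratio is R2/(R1+R2) = 1.61/11.7 = 0.1376.
R1 = R2·(1/k − 1) = 26.5 × 6.267 = 166.1 Ω.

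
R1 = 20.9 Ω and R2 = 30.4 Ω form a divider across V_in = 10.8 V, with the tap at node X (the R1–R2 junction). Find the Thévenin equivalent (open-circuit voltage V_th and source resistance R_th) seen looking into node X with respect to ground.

V_th ≈ 6.40 V, R_th ≈ 12.4 Ω

V_th is the unloaded tap voltage: V_in · R2/(R1+R2) = 10.8 × 0.5926 = 6.400 V.
Looking into X with the source shorted: R_th = R1·R2/(R1+R2) = 20.90 × 30.4/51.30 = 12.39 Ω.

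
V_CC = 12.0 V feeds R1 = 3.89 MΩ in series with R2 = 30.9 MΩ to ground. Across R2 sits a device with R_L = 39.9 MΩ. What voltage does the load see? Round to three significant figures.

V_out ≈ 9.81 V

R2 ‖ R_L = (30.9 × 39.9)/(30.9 + 39.9) = 17.41 MΩ.
Then V_out = V_CC · R2'/(R1 + R2') = 12.0 × 17.41/21.30 = 9.809 V.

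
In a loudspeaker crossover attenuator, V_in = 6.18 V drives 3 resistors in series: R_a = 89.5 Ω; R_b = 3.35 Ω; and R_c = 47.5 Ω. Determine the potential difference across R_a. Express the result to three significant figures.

Series total: ΣR = 89.5 + 3.35 + 47.5 = 140.3 Ω.
Voltage divider: V = V_in · (89.50 / 140.3) = 6.18 × 0.6377 = 3.941 V.

V ≈ 3.94 V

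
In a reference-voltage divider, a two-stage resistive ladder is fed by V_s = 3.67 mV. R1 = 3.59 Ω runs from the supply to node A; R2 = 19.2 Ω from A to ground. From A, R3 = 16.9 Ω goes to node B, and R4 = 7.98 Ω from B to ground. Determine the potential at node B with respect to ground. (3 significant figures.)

V_B ≈ 0.884 mV

Looking into the second stage from A: R3 + R4 = 24.88 Ω appears in parallel with R2.
R2 ‖ (R3+R4) = 10.84 Ω.
So V_A = 3.67 × 0.7512 = 2.757 mV.
V_B = V_A × 0.3207 = 0.8842 mV.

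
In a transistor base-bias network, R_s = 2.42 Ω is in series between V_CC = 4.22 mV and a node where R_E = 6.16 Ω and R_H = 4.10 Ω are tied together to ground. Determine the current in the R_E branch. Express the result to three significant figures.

Combine the parallel branches: R_p = (1/6.16 + 1/4.10)⁻¹ = 2.462 Ω.
V_A = 4.22 × 2.462/4.882 = 2.128 mV.
I(R_E) = V_A / R_E = 2.128/6.16 = 0.3455 mA.

I ≈ 0.345 mA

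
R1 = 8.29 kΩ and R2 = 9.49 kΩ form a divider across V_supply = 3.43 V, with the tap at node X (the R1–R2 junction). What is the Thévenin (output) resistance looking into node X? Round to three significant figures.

Zeroing V_supply shorts the top of R1 to ground, so R_th = R1 ‖ R2 = 4.425 kΩ.

R_th ≈ 4.42 kΩ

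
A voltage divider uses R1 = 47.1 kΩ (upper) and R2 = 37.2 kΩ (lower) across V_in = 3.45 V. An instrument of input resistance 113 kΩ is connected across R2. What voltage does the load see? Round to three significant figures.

The load sits in parallel with R2, giving an effective lower resistance R2' = R2·R_L/(R2+R_L) = 27.99 kΩ.
Then V_out = V_in · R2'/(R1 + R2') = 3.45 × 27.99/75.09 = 1.286 V.

V_out ≈ 1.29 V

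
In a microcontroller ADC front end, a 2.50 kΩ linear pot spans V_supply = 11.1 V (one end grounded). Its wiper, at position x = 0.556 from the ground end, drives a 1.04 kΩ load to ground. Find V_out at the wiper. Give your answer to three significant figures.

Lower segment x·R_p = 1.390 kΩ; upper segment (1−x)·R_p = 1.110 kΩ.
(x·R_p) ‖ R_L = 0.5949 kΩ.
V_out = 11.1 × 0.5949/(1.110 + 0.5949) = 3.873 V.
(Unloaded: V_out = x·V_supply = 6.17 V.)

V_out ≈ 3.87 V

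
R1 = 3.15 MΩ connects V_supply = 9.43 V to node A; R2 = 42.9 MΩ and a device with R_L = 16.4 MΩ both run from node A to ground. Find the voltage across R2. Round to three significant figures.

V_out ≈ 7.45 V

The load sits in parallel with R2, giving an effective lower resistance R2' = R2·R_L/(R2+R_L) = 11.86 MΩ.
Voltage divider with the loaded lower leg: V_out = 9.43 × 11.86/(3.15 + 11.86) = 9.43 × 0.7902 = 7.452 V.
(Unloaded it would be 8.78 V; the load pulls it down.)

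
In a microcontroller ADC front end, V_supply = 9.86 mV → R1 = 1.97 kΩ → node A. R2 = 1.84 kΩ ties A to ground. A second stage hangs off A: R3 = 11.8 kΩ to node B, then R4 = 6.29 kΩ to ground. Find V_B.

The second stage (R3 + R4 = 18.09 kΩ) loads node A in parallel with R2.
Effective lower resistance at A: R2 ‖ 18.09 = 1.670 kΩ.
V_A = 9.86 × 1.670/(1.97 + 1.670) = 4.524 mV.
V_B = V_A × 0.3477 = 1.573 mV.

V_B ≈ 1.57 mV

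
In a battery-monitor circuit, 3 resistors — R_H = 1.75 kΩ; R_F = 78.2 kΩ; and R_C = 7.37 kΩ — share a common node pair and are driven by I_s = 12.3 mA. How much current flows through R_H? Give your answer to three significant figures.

Total conductance ΣG = 1/1.75 + 1/78.2 + 1/7.37 = 0.7199 (units of 1/kΩ).
Current divider: I(R_H) = I_s · G_k/ΣG = 12.3 × (0.5714/0.7199) = 12.3 × 0.7938 = 9.763 mA.

I ≈ 9.76 mA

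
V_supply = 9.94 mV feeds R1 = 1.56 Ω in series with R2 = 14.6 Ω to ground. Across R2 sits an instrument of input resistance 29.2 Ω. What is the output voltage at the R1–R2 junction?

The load sits in parallel with R2, giving an effective lower resistance R2' = R2·R_L/(R2+R_L) = 9.733 Ω.
Voltage divider with the loaded lower leg: V_out = 9.94 × 9.733/(1.56 + 9.733) = 9.94 × 0.8619 = 8.567 mV.
(Unloaded it would be 8.98 mV; the load pulls it down.)

V_out ≈ 8.57 mV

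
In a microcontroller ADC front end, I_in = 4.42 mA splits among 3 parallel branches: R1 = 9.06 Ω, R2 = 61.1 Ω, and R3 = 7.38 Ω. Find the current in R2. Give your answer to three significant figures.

Conductances: ΣG = 1/9.06 + 1/61.1 + 1/7.38 = 0.2622 (1/Ω).
Current divider: I(R2) = I_in · G_k/ΣG = 4.42 × (0.01637/0.2622) = 4.42 × 0.06241 = 0.2759 mA.

I ≈ 0.276 mA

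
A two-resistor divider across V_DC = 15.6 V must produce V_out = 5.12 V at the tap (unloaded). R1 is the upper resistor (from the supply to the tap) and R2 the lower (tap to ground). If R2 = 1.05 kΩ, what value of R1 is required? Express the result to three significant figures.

R1 ≈ 2.15 kΩ

Required fraction k = V_out/V_DC = 0.3282.
R1 = R2·(1/k − 1) = 1.05 × 2.047 = 2.149 kΩ.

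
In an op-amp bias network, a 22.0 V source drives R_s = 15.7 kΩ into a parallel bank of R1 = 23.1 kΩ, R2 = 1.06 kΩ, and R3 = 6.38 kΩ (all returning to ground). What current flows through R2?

I ≈ 1.10 mA

Equivalent of the parallel group: R_p = 0.8746 kΩ.
V_A by voltage divider: V_A = 22.0 × 0.8746/(15.7 + 0.8746) = 1.161 V.
I(R2) = V_A / R2 = 1.161/1.06 = 1.095 mA.
(Check via current divider: I_total = 1.327 mA; share G_k/ΣG = 0.8251 → same result.)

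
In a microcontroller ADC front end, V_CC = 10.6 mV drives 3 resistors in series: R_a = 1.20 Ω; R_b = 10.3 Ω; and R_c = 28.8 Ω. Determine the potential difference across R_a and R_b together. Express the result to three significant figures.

Total series resistance ΣR = 1.20 + 10.3 + 28.8 = 40.30 Ω.
R_{R_a..R_b} = 1.20 + 10.3 = 11.50 Ω.
By the voltage-divider rule, V = 10.6 × 11.50/40.30 = 3.025 mV.

V ≈ 3.02 mV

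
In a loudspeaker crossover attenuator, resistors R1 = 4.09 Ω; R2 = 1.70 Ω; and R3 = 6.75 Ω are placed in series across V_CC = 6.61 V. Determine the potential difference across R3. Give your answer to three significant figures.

Total series resistance ΣR = 4.09 + 1.70 + 6.75 = 12.54 Ω.
By the voltage-divider rule, V = 6.61 × 6.750/12.54 = 3.558 V.

V ≈ 3.56 V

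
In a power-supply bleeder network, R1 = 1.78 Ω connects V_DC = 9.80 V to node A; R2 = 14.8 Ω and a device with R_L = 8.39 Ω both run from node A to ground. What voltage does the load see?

V_out ≈ 7.35 V

First combine the lower leg with the load: R2 ‖ R_L = 5.355 Ω.
Then V_out = V_DC · R2'/(R1 + R2') = 9.80 × 5.355/7.135 = 7.355 V.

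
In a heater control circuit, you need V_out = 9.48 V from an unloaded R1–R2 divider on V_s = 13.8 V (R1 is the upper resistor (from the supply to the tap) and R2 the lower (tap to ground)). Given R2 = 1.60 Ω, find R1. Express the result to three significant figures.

R1 ≈ 0.729 Ω

Required fraction k = V_out/V_s = 0.6870.
So R1 = R2 · (V_s/V_out − 1) = 1.60 × (13.8/9.48 − 1) = 1.60 × 0.4557 = 0.7291 Ω.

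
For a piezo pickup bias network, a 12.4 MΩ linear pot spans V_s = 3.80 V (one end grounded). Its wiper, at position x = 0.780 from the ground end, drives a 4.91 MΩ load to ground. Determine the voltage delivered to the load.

V_out ≈ 2.07 V

Lower segment x·R_p = 9.672 MΩ; upper segment (1−x)·R_p = 2.728 MΩ.
R_L loads the lower segment: effective lower R = 3.257 MΩ.
Loaded-divider output: V_out = 3.80 × 0.5442 = 2.068 V.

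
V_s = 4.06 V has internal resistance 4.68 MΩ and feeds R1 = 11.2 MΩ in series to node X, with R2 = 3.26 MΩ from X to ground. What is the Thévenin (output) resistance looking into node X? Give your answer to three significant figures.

R_th ≈ 2.70 MΩ

R1' = 4.68 + 11.2 = 15.88 MΩ (source resistance + R1).
Looking into X with the source shorted: R_th = R1'·R2/(R1'+R2) = 15.88 × 3.26/19.14 = 2.705 MΩ.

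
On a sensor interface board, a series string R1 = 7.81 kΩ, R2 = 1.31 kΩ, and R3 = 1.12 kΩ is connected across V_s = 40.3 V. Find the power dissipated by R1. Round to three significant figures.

P ≈ 121 mW

ΣR = 10.24 kΩ → I = 40.3/10.24 = 3.936 mA.
P(R1) = I²·R1 = (3.936)² × 7.81 = 121.0 mW.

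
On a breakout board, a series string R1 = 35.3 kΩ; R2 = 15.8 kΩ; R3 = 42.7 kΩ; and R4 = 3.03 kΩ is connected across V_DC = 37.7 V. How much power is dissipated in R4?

ΣR = 96.83 kΩ → I = 37.7/96.83 = 0.3893 mA.
V(R4) = I·R = 1.180 V; P = V·I = 1.180 × 0.3893 = 0.4593 mW.

P ≈ 0.459 mW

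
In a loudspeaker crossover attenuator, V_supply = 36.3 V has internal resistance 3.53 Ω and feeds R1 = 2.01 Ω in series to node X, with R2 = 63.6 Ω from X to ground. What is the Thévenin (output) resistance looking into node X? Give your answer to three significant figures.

R1' = 3.53 + 2.01 = 5.540 Ω (source resistance + R1).
Looking into X with the source shorted: R_th = R1'·R2/(R1'+R2) = 5.540 × 63.6/69.14 = 5.096 Ω.

R_th ≈ 5.10 Ω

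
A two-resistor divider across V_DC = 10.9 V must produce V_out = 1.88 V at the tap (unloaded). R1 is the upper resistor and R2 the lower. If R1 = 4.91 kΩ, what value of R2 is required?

Required fraction k = V_out/V_DC = 0.1725.
So R2 = R1 · V_out/(V_DC − V_out) = 4.91 × 1.88/(10.9 − 1.88) = 4.91 × 0.2084 = 1.023 kΩ.

R2 ≈ 1.02 kΩ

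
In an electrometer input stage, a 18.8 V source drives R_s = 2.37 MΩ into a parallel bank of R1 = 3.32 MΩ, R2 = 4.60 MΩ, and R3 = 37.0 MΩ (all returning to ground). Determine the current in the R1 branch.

Equivalent of the parallel group: R_p = 1.833 MΩ.
Node voltage V_A = V_supply · R_p/(R_s + R_p) = 18.8 × 0.4361 = 8.198 V.
Branch current I = V_A/R1 = 8.198/3.32 = 2.469 µA.
(Equivalently: I_total = 4.473 µA, then current-divider fraction G_k/ΣG = 0.5520.)

I ≈ 2.47 µA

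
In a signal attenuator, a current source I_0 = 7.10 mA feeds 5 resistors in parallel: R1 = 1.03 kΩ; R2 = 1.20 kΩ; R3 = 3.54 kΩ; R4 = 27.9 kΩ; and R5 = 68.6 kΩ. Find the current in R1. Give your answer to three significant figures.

I ≈ 3.23 mA

ΣG = 1/1.03 + 1/1.20 + 1/3.54 + 1/27.9 + 1/68.6 = 2.137.
By the current-divider rule, I = I_0 · G_k/ΣG = 7.10 × 0.4543 = 3.225 mA.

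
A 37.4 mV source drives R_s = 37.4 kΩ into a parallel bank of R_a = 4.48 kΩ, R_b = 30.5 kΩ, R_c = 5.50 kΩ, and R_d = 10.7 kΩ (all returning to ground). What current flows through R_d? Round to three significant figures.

I ≈ 0.167 µA

Parallel bank: R_p = 1/(1/4.48 + 1/30.5 + 1/5.50 + 1/10.7) = 1.882 kΩ.
V_A by voltage divider: V_A = 37.4 × 1.882/(37.4 + 1.882) = 1.792 mV.
I(R_d) = V_A / R_d = 1.792/10.7 = 0.1675 µA.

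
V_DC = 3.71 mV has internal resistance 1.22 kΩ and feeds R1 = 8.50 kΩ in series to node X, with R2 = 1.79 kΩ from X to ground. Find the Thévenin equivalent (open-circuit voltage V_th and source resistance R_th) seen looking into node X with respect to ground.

R1' = 1.22 + 8.50 = 9.720 kΩ (source resistance + R1).
V_th is the unloaded tap voltage: V_DC · R2/(R1'+R2) = 3.71 × 0.1555 = 0.5770 mV.
Looking into X with the source shorted: R_th = R1'·R2/(R1'+R2) = 9.720 × 1.79/11.51 = 1.512 kΩ.

V_th ≈ 0.577 mV, R_th ≈ 1.51 kΩ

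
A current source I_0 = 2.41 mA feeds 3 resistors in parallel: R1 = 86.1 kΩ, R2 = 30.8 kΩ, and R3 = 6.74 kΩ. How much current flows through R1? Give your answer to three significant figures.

I ≈ 0.145 mA

ΣG = 1/86.1 + 1/30.8 + 1/6.74 = 0.1924.
R1 takes the fraction G_k/ΣG = 0.01161/0.1924 = 0.06035, so I = 2.41 × 0.06035 = 0.1454 mA.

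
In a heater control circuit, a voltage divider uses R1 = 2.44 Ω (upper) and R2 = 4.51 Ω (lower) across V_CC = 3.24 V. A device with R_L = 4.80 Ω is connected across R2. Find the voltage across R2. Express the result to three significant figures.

V_out ≈ 1.58 V

R2 ‖ R_L = (4.51 × 4.80)/(4.51 + 4.80) = 2.325 Ω.
Now apply the divider: V_out = 3.24 × 0.4880 = 1.581 V.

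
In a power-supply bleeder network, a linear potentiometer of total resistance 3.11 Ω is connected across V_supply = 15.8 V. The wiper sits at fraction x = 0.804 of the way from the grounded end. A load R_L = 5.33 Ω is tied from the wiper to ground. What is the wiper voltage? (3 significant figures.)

Split the track: R_lower = x·R_p = 2.500 Ω, R_upper = (1−x)·R_p = 0.6096 Ω.
R_L loads the lower segment: effective lower R = 1.702 Ω.
V_out = 15.8 × 1.702/(0.6096 + 1.702) = 11.63 V.

V_out ≈ 11.6 V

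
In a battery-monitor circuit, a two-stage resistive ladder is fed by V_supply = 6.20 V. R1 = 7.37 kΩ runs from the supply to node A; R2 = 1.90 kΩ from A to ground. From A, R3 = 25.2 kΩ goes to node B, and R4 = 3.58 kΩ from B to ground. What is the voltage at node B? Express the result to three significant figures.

V_B ≈ 0.150 V

The second stage (R3 + R4 = 28.78 kΩ) loads node A in parallel with R2.
R2 ‖ (R3+R4) = 1.782 kΩ.
First divider: V_A = V_supply · 1.782/(7.37 + 1.782) = 1.207 V.
Then the unloaded second divider: V_B = V_A × R4/(R3+R4) = 1.207 × 0.1244 = 0.1502 V.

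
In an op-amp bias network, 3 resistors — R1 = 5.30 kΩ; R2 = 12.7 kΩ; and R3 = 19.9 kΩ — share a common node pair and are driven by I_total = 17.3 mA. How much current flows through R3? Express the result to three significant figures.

ΣG = 1/5.30 + 1/12.7 + 1/19.9 = 0.3177.
By the current-divider rule, I = I_total · G_k/ΣG = 17.3 × 0.1582 = 2.737 mA.

I ≈ 2.74 mA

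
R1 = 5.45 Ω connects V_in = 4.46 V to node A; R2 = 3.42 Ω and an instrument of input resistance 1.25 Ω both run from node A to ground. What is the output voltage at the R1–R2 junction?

V_out ≈ 0.641 V

R2 ‖ R_L = (3.42 × 1.25)/(3.42 + 1.25) = 0.9154 Ω.
Then V_out = V_in · R2'/(R1 + R2') = 4.46 × 0.9154/6.365 = 0.6414 V.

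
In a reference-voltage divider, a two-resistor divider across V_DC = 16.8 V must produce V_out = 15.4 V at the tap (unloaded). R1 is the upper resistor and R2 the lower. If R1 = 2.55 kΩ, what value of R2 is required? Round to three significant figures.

Required fraction k = V_out/V_DC = 0.9167.
So R2 = R1 · V_out/(V_DC − V_out) = 2.55 × 15.4/(16.8 − 15.4) = 2.55 × 11.00 = 28.05 kΩ.

R2 ≈ 28.0 kΩ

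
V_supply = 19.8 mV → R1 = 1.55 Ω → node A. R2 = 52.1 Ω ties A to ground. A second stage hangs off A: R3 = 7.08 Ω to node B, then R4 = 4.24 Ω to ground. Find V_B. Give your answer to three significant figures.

The second stage (R3 + R4 = 11.32 Ω) loads node A in parallel with R2.
R2 ‖ (R3+R4) = 9.299 Ω.
V_A = 19.8 × 9.299/(1.55 + 9.299) = 16.97 mV.
Then the unloaded second divider: V_B = V_A × R4/(R3+R4) = 16.97 × 0.3746 = 6.357 mV.

V_B ≈ 6.36 mV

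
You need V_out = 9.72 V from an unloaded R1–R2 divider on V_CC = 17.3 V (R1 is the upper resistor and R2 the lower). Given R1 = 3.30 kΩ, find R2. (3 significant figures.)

R2 ≈ 4.23 kΩ

V_out/V_CC = R2/(R1+R2) = 0.5618.
So R2 = R1 · V_out/(V_CC − V_out) = 3.30 × 9.72/(17.3 − 9.72) = 3.30 × 1.282 = 4.232 kΩ.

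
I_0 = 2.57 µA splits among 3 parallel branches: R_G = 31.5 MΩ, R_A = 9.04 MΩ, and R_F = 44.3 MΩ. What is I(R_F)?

I ≈ 0.352 µA

Total conductance ΣG = 1/31.5 + 1/9.04 + 1/44.3 = 0.1649 (units of 1/MΩ).
By the current-divider rule, I = I_0 · G_k/ΣG = 2.57 × 0.1369 = 0.3517 µA.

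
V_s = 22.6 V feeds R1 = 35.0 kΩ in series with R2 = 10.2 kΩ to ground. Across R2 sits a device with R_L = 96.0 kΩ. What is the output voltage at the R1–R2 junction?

R2 ‖ R_L = (10.2 × 96.0)/(10.2 + 96.0) = 9.220 kΩ.
Now apply the divider: V_out = 22.6 × 0.2085 = 4.712 V.

V_out ≈ 4.71 V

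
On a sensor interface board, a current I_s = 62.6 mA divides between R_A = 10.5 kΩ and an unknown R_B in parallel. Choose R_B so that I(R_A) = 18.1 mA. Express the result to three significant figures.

R_B ≈ 4.27 kΩ

Two-branch current divider: I_A = I_s · R_B/(R_A + R_B).
18.1/62.6 = R_B/(R_A + R_B) → R_B = R_A · (0.2891)/(1 − 0.2891) = 10.5 × 0.4067 = 4.271 kΩ.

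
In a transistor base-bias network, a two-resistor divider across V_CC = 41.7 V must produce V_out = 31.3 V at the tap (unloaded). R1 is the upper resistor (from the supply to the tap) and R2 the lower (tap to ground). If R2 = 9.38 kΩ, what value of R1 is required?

R1 ≈ 3.12 kΩ

The divider ratio is R2/(R1+R2) = 31.3/41.7 = 0.7506.
R1 = R2·(1/k − 1) = 9.38 × 0.3323 = 3.117 kΩ.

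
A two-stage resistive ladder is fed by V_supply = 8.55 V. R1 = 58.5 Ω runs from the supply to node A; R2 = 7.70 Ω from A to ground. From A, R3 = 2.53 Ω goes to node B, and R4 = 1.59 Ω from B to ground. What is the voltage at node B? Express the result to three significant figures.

V_B ≈ 0.145 V

Node A sees R2 in parallel with the series input of stage 2, R3 + R4 = 4.120 Ω.
Effective lower resistance at A: R2 ‖ 4.120 = 2.684 Ω.
V_A = 8.55 × 2.684/(58.5 + 2.684) = 0.3751 V.
V_B = V_A × 0.3859 = 0.1447 V.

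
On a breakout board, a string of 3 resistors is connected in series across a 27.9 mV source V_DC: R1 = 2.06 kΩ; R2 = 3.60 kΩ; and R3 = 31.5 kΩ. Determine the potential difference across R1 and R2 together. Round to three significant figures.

V ≈ 4.25 mV

Total series resistance ΣR = 2.06 + 3.60 + 31.5 = 37.16 kΩ.
R_{R1..R2} = 2.06 + 3.60 = 5.660 kΩ.
V = V_DC · R/ΣR = 27.9 × 0.1523 = 4.250 mV.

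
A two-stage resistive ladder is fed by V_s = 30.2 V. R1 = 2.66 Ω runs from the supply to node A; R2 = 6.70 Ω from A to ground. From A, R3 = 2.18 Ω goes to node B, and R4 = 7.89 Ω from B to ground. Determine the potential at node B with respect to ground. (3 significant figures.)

Node A sees R2 in parallel with the series input of stage 2, R3 + R4 = 10.07 Ω.
R2 ‖ (R3+R4) = 4.023 Ω.
V_A = 30.2 × 4.023/(2.66 + 4.023) = 18.18 V.
Then the unloaded second divider: V_B = V_A × R4/(R3+R4) = 18.18 × 0.7835 = 14.24 V.

V_B ≈ 14.2 V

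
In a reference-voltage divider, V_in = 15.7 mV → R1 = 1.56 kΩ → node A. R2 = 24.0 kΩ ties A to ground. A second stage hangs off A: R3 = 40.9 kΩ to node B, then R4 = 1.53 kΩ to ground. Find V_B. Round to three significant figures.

V_B ≈ 0.514 mV

Node A sees R2 in parallel with the series input of stage 2, R3 + R4 = 42.43 kΩ.
R2 ‖ (R3+R4) = 15.33 kΩ.
V_A = 15.7 × 15.33/(1.56 + 15.33) = 14.25 mV.
Then the unloaded second divider: V_B = V_A × R4/(R3+R4) = 14.25 × 0.03606 = 0.5138 mV.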